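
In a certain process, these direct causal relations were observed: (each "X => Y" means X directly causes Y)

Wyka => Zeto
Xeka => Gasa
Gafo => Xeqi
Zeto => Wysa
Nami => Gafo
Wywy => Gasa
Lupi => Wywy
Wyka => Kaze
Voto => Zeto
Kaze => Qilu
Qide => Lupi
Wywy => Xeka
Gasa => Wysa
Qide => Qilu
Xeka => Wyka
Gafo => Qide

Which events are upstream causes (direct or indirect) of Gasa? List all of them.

Immediate causes of Gasa: Wywy, Xeka.
Further upstream: Nami, Gafo, Qide, Lupi.

Gafo, Lupi, Nami, Qide, Wywy, Xeka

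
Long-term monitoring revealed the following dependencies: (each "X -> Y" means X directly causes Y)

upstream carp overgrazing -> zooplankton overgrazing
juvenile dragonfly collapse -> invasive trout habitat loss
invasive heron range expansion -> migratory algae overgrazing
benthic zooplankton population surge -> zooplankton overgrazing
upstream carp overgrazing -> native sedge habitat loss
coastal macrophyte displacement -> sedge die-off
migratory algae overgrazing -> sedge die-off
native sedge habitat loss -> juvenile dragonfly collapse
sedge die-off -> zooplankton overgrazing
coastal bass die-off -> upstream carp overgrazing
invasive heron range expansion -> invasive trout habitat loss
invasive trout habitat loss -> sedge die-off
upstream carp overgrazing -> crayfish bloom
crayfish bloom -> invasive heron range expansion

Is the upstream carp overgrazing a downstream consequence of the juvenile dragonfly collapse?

No

The juvenile dragonfly collapse leads to the invasive trout habitat loss, the sedge die-off, the zooplankton overgrazing; the upstream carp overgrazing is not among them.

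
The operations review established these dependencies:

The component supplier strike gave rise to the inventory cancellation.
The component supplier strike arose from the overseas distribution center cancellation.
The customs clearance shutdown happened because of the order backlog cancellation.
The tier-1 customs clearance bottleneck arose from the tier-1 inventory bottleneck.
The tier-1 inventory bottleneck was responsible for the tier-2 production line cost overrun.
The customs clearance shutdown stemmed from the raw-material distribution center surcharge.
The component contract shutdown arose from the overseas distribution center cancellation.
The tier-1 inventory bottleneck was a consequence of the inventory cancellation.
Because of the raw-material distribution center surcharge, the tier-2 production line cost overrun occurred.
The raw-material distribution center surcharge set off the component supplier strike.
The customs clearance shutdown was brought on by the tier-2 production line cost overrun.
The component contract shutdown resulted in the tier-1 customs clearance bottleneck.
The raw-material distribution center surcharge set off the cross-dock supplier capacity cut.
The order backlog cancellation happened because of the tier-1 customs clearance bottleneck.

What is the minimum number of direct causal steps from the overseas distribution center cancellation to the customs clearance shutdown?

Shortest chain: the overseas distribution center cancellation → the component contract shutdown → the tier-1 customs clearance bottleneck → the order backlog cancellation → the customs clearance shutdown.

4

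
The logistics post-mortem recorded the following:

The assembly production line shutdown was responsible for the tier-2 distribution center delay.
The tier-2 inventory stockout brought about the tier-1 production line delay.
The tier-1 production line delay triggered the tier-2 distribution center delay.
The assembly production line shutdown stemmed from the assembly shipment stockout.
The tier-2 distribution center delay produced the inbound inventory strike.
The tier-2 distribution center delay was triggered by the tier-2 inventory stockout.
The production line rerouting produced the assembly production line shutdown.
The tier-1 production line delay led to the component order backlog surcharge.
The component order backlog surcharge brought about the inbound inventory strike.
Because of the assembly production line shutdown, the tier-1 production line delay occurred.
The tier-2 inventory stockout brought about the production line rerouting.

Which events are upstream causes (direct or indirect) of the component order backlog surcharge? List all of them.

the assembly production line shutdown, the assembly shipment stockout, the production line rerouting, the tier-1 production line delay, the tier-2 inventory stockout

Immediate cause of the component order backlog surcharge: the tier-1 production line delay.
Further upstream: the tier-2 inventory stockout, the production line rerouting, the assembly production line shutdown, the assembly shipment stockout.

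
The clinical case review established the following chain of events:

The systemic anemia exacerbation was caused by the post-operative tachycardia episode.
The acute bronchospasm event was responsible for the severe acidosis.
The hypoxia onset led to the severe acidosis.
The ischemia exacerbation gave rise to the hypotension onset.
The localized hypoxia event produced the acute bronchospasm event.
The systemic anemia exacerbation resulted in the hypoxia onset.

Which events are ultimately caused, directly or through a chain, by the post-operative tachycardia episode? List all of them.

the hypoxia onset, the severe acidosis, the systemic anemia exacerbation

Direct effects: the systemic anemia exacerbation.
2 steps out: the hypoxia onset.
3 steps out: the severe acidosis.
Not reachable from it: the ischemia exacerbation, the localized hypoxia event, the hypotension onset, the acute bronchospasm event.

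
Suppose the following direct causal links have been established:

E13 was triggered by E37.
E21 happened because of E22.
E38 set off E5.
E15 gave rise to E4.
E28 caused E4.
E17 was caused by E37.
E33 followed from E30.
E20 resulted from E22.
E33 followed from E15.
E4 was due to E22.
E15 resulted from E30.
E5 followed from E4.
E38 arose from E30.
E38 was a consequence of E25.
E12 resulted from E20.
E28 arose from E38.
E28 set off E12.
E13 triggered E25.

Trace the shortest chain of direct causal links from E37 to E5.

E37 → E13 → E25 → E38 → E5

E37 → E13
E13 → E25
E25 → E38
E38 → E5
Length: 4 steps.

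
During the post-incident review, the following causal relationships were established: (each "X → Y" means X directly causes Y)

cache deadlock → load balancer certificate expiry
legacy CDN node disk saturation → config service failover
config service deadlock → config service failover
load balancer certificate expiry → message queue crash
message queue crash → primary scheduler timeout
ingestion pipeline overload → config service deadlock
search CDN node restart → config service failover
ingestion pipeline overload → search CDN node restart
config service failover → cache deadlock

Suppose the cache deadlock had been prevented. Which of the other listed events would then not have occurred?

Downstream of the cache deadlock: the load balancer certificate expiry, the message queue crash, the primary scheduler timeout.

the load balancer certificate expiry, the message queue crash, the primary scheduler timeout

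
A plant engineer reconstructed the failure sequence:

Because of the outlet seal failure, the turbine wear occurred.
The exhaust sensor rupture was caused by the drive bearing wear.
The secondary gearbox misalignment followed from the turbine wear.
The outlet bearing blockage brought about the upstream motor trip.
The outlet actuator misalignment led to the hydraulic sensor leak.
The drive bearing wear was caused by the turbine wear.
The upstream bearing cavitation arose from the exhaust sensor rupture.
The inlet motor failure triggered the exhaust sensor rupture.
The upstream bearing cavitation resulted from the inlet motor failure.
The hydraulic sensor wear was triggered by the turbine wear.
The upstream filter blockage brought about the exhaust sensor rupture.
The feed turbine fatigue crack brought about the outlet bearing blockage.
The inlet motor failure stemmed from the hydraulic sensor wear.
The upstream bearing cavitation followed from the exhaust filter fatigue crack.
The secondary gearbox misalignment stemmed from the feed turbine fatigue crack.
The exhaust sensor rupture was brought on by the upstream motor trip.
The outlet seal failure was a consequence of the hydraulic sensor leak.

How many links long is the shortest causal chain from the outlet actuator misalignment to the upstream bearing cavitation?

Shortest chain: the outlet actuator misalignment → the hydraulic sensor leak → the outlet seal failure → the turbine wear → the hydraulic sensor wear → the inlet motor failure → the upstream bearing cavitation.

6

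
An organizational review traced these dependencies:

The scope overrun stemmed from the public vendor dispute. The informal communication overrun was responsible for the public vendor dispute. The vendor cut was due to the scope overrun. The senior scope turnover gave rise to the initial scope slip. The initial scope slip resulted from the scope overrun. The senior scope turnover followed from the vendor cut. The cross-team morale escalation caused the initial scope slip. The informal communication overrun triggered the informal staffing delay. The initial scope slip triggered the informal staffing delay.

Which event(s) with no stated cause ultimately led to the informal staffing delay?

Tracing upstream from the informal staffing delay: the informal staffing delay ← the informal communication overrun.
A separate upstream branch: the informal staffing delay ← the initial scope slip ← the cross-team morale escalation.
Each of those chain origins has no stated cause.

the cross-team morale escalation, the informal communication overrun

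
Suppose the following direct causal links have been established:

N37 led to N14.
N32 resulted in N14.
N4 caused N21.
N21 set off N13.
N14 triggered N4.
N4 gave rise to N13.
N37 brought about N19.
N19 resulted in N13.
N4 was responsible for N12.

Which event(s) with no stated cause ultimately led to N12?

N32, N37

Tracing upstream from N12: N12 ← N4 ← N14 ← N37.
A separate upstream branch: N12 ← N4 ← N14 ← N32.
Each of those chain origins has no stated cause.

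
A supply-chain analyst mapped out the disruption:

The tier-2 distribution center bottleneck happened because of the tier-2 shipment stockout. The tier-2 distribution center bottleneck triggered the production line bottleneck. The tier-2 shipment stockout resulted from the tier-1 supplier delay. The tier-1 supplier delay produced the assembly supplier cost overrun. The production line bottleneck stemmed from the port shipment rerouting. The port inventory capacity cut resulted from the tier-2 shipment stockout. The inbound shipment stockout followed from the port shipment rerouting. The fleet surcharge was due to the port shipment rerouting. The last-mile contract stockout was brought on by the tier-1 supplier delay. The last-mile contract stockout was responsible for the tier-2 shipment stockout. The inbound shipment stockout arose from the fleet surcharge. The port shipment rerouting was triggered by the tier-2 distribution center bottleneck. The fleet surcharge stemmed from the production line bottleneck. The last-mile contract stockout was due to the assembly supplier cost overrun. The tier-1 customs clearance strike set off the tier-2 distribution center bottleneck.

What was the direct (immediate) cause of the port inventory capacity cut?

Upstream contributors include the tier-1 supplier delay, the assembly supplier cost overrun, the last-mile contract stockout, but only the tier-2 shipment stockout feeds directly into the port inventory capacity cut.

the tier-2 shipment stockout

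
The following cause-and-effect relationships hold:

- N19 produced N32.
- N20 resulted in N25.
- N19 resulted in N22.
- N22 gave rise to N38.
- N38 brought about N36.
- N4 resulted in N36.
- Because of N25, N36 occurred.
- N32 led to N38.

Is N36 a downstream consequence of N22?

Yes

There is a causal chain: N22 → N38 → N36.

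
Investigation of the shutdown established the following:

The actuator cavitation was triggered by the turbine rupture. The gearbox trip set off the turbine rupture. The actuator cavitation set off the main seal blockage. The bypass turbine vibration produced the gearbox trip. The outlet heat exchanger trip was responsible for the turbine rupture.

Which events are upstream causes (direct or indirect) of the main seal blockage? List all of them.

the actuator cavitation, the bypass turbine vibration, the gearbox trip, the outlet heat exchanger trip, the turbine rupture

Immediate cause of the main seal blockage: the actuator cavitation.
Further upstream: the bypass turbine vibration, the gearbox trip, the turbine rupture, the outlet heat exchanger trip.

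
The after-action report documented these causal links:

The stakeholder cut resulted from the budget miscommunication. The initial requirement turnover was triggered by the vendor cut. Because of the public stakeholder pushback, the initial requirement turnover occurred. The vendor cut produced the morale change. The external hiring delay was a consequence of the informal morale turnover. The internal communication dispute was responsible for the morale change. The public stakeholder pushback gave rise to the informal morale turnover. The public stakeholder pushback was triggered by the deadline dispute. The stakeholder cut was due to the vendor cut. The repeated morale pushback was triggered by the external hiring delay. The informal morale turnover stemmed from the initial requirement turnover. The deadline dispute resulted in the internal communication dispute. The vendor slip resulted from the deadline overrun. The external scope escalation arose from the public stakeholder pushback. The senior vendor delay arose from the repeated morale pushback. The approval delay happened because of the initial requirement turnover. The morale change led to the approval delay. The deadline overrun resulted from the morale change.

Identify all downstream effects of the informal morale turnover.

the external hiring delay, the repeated morale pushback, the senior vendor delay

Direct effects: the external hiring delay.
2 steps out: the repeated morale pushback.
3 steps out: the senior vendor delay.
Not reachable from it: the deadline dispute, the internal communication dispute, the vendor cut, the public stakeholder pushback, the morale change, the initial requirement turnover, the approval delay, the external scope escalation, the deadline overrun, the vendor slip, the budget miscommunication, the stakeholder cut.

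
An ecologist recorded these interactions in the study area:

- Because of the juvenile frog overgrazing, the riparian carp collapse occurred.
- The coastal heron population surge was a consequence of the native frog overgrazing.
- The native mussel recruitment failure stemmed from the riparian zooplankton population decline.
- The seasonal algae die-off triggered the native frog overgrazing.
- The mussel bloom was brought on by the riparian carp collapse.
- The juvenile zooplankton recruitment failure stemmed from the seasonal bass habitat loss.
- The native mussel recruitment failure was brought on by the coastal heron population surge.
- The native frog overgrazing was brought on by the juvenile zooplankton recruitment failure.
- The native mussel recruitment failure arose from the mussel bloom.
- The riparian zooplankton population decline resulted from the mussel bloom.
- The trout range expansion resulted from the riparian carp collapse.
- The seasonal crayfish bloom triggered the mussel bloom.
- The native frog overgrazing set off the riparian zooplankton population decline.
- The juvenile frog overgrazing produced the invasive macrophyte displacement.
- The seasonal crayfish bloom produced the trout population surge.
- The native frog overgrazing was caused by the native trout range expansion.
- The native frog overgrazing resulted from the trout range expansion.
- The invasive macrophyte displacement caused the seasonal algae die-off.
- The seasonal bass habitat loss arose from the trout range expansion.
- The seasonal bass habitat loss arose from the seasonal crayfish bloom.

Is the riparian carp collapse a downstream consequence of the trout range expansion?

The trout range expansion leads to the seasonal bass habitat loss, the juvenile zooplankton recruitment failure, the native frog overgrazing, the coastal heron population surge, the riparian zooplankton population decline, the native mussel recruitment failure; the riparian carp collapse is not among them.

No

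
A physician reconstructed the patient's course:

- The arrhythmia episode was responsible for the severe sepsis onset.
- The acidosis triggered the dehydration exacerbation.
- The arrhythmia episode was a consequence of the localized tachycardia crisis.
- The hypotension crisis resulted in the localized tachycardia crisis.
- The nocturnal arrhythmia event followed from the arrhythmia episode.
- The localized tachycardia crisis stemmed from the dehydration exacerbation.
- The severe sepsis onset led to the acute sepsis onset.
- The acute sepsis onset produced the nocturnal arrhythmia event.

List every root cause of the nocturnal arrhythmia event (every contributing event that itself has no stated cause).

the acidosis, the hypotension crisis

Tracing upstream from the nocturnal arrhythmia event: the nocturnal arrhythmia event ← the arrhythmia episode ← the localized tachycardia crisis ← the dehydration exacerbation ← the acidosis.
A separate upstream branch: the nocturnal arrhythmia event ← the arrhythmia episode ← the localized tachycardia crisis ← the hypotension crisis.
Each of those chain origins has no stated cause.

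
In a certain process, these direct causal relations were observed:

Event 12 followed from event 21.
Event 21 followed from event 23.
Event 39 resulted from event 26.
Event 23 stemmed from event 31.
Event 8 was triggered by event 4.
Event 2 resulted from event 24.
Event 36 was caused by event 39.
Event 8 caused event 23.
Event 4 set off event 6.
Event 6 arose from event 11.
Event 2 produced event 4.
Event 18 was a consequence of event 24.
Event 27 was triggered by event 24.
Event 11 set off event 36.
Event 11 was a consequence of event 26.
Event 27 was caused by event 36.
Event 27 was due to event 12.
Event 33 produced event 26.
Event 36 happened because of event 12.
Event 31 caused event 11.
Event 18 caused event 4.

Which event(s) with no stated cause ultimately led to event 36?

event 24, event 31, event 33

Tracing upstream from event 36: event 36 ← event 12 ← event 21 ← event 23 ← event 8 ← event 4 ← event 18 ← event 24.
A separate upstream branch: event 36 ← event 11 ← event 31.
A separate upstream branch: event 36 ← event 11 ← event 26 ← event 33.
Each of those chain origins has no stated cause.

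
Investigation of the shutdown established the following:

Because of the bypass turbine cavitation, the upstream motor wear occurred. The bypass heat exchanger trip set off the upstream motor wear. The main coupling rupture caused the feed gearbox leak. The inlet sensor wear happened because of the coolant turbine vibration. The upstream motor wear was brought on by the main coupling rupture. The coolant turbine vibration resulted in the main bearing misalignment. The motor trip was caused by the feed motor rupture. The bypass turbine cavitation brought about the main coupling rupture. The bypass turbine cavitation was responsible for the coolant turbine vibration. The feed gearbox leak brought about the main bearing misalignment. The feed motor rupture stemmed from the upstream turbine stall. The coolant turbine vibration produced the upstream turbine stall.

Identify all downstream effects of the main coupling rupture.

Direct effects: the feed gearbox leak, the upstream motor wear.
2 steps out: the main bearing misalignment.
Not reachable from it: the bypass heat exchanger trip, the bypass turbine cavitation, the coolant turbine vibration, the upstream turbine stall, the feed motor rupture, the inlet sensor wear, the motor trip.

the feed gearbox leak, the main bearing misalignment, the upstream motor wear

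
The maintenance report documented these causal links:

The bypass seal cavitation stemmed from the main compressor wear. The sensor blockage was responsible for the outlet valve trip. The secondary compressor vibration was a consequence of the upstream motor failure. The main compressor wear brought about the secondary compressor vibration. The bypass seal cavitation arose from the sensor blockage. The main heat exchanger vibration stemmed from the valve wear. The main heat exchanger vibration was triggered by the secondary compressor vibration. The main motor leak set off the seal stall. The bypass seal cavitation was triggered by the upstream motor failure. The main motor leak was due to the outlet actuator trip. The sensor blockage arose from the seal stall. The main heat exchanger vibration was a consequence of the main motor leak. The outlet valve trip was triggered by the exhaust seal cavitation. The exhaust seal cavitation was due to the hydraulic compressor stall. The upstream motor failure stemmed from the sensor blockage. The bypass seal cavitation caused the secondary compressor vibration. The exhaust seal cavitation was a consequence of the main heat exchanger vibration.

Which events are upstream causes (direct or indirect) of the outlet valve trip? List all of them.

Immediate causes of the outlet valve trip: the sensor blockage, the exhaust seal cavitation.
Further upstream: the main compressor wear, the outlet actuator trip, the hydraulic compressor stall, the main motor leak, the seal stall, the upstream motor failure, the valve wear, the bypass seal cavitation, the secondary compressor vibration, the main heat exchanger vibration.

the bypass seal cavitation, the exhaust seal cavitation, the hydraulic compressor stall, the main compressor wear, the main heat exchanger vibration, the main motor leak, the outlet actuator trip, the seal stall, the secondary compressor vibration, the sensor blockage, the upstream motor failure, the valve wear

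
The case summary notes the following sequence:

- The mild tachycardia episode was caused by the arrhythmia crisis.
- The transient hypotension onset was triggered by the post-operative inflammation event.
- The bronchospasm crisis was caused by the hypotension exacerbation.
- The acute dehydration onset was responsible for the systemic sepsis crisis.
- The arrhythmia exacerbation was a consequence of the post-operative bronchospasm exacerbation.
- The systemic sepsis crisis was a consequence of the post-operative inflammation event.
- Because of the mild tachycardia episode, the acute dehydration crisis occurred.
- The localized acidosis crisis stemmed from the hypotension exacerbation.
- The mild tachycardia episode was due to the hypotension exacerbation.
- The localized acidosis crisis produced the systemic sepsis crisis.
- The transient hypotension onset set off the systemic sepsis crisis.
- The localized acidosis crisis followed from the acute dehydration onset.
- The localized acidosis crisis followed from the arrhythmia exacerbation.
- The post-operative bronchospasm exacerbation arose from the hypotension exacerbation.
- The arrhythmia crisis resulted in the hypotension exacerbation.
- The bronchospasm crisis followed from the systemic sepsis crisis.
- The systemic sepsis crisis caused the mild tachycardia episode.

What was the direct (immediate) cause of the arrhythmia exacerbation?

the post-operative bronchospasm exacerbation

Upstream contributors include the arrhythmia crisis, the hypotension exacerbation, but only the post-operative bronchospasm exacerbation feeds directly into the arrhythmia exacerbation.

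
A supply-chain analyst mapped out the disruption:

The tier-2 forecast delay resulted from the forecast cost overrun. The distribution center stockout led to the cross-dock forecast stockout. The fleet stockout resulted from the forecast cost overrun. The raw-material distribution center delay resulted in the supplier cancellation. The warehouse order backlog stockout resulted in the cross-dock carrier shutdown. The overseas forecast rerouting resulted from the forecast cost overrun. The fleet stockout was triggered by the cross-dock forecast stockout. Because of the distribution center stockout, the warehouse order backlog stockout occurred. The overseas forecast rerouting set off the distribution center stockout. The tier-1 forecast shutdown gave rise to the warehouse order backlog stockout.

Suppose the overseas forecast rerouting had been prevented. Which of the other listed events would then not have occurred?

Downstream of the overseas forecast rerouting: the distribution center stockout, the warehouse order backlog stockout, the cross-dock forecast stockout, the fleet stockout, the cross-dock carrier shutdown.
Of those, still caused via another path: the warehouse order backlog stockout, the fleet stockout, the cross-dock carrier shutdown.
The remainder have no surviving cause.

the cross-dock forecast stockout, the distribution center stockout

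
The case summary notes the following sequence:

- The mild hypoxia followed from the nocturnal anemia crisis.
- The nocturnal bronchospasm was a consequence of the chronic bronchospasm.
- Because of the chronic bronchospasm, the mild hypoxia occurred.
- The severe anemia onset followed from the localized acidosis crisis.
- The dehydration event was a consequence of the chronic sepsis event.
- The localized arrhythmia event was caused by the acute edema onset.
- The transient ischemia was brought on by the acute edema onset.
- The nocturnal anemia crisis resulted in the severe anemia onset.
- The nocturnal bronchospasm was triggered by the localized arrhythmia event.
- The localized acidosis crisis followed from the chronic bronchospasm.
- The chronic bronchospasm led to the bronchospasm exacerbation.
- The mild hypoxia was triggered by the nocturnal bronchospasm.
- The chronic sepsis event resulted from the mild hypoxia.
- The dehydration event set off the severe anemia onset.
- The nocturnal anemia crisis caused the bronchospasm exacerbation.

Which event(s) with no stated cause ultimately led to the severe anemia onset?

Tracing upstream from the severe anemia onset: the severe anemia onset ← the dehydration event ← the chronic sepsis event ← the mild hypoxia ← the nocturnal bronchospasm ← the localized arrhythmia event ← the acute edema onset.
A separate upstream branch: the severe anemia onset ← the localized acidosis crisis ← the chronic bronchospasm.
A separate upstream branch: the severe anemia onset ← the nocturnal anemia crisis.
Each of those chain origins has no stated cause.

the acute edema onset, the chronic bronchospasm, the nocturnal anemia crisis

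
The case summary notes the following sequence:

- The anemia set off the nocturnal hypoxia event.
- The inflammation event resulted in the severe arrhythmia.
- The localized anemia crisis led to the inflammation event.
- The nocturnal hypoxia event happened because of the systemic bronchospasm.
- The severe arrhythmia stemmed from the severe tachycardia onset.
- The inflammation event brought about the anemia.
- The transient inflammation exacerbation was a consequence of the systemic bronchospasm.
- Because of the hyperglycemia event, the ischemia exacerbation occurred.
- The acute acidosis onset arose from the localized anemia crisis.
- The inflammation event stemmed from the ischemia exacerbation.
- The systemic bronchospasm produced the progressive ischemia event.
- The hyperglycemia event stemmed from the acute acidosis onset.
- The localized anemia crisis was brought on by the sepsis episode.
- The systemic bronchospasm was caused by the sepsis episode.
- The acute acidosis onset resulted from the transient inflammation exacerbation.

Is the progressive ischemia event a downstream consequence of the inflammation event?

No

The inflammation event leads to the anemia, the nocturnal hypoxia event, the severe arrhythmia; the progressive ischemia event is not among them.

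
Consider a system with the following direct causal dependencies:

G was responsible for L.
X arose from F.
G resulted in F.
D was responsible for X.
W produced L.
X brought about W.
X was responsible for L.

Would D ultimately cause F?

D leads to X, W, L; F is not among them.

No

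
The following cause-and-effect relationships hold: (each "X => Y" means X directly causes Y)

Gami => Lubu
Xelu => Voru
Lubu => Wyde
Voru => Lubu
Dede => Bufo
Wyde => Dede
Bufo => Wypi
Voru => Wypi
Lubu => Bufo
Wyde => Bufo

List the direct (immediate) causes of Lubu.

Gami, Voru

Upstream contributors include Xelu, but only Gami, Voru feed directly into Lubu.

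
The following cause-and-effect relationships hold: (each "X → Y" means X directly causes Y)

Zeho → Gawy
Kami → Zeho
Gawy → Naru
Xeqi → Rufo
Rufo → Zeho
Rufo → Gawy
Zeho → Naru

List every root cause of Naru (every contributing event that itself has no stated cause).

Kami, Xeqi

Tracing upstream from Naru: Naru ← Zeho ← Kami.
A separate upstream branch: Naru ← Zeho ← Rufo ← Xeqi.
Each of those chain origins has no stated cause.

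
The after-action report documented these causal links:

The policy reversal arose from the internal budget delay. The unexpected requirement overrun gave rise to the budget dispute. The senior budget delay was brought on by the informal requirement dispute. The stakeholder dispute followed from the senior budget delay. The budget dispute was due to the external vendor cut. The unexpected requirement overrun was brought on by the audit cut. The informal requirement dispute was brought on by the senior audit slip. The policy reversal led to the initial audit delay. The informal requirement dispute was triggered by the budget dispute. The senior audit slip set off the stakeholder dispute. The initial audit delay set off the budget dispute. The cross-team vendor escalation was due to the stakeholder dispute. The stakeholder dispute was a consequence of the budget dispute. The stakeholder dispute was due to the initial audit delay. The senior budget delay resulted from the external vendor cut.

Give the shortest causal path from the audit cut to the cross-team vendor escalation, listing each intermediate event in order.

the audit cut → the unexpected requirement overrun
the unexpected requirement overrun → the budget dispute
the budget dispute → the stakeholder dispute
the stakeholder dispute → the cross-team vendor escalation
Length: 4 steps.

the audit cut → the unexpected requirement overrun → the budget dispute → the stakeholder dispute → the cross-team vendor escalation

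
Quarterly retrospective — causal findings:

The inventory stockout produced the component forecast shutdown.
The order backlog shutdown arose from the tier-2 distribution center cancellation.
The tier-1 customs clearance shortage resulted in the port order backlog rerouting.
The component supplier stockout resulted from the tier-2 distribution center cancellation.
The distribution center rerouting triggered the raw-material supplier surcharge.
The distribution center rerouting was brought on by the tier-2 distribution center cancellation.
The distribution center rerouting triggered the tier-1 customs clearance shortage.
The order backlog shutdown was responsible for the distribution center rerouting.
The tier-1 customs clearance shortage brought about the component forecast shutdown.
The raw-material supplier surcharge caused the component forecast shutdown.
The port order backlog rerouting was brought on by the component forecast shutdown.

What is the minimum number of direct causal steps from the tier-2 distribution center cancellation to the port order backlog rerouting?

Shortest chain: the tier-2 distribution center cancellation → the distribution center rerouting → the tier-1 customs clearance shortage → the port order backlog rerouting.

3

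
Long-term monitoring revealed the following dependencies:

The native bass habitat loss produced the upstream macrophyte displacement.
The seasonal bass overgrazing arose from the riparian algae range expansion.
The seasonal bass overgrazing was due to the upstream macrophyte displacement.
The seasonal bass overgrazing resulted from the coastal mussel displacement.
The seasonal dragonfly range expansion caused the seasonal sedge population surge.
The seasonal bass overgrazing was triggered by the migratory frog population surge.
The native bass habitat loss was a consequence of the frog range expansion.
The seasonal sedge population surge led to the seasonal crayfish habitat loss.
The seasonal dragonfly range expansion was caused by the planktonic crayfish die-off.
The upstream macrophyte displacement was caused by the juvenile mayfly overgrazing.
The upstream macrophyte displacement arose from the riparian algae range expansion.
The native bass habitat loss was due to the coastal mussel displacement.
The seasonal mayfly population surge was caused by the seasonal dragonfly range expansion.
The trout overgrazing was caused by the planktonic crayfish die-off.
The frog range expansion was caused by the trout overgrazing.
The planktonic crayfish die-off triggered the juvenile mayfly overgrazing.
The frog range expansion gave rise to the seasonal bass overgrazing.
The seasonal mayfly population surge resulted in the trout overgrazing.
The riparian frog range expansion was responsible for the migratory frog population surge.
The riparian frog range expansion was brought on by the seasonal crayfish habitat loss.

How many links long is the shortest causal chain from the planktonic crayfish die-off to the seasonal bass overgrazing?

Shortest chain: the planktonic crayfish die-off → the juvenile mayfly overgrazing → the upstream macrophyte displacement → the seasonal bass overgrazing.

3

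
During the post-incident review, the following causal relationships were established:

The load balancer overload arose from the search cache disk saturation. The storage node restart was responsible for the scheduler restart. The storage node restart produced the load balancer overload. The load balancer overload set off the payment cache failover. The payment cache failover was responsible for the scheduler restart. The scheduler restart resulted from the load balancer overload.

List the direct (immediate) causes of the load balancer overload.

the search cache disk saturation, the storage node restart → the load balancer overload with nothing further upstream stated.

the search cache disk saturation, the storage node restart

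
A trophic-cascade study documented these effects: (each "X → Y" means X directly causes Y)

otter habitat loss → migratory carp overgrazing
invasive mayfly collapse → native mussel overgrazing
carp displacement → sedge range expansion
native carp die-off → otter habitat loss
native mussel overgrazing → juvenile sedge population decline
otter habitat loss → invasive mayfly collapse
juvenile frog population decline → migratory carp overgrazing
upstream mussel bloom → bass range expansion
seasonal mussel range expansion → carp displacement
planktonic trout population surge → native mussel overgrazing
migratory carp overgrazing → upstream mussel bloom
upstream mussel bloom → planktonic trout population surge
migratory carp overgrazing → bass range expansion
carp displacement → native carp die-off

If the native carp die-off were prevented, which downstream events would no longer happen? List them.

Downstream of the native carp die-off: the otter habitat loss, the migratory carp overgrazing, the upstream mussel bloom, the invasive mayfly collapse, the planktonic trout population surge, the native mussel overgrazing, the juvenile sedge population decline, the bass range expansion.
Of those, still caused via another path: the migratory carp overgrazing, the upstream mussel bloom, the planktonic trout population surge, the native mussel overgrazing, the juvenile sedge population decline, the bass range expansion.
The remainder have no surviving cause.

the invasive mayfly collapse, the otter habitat loss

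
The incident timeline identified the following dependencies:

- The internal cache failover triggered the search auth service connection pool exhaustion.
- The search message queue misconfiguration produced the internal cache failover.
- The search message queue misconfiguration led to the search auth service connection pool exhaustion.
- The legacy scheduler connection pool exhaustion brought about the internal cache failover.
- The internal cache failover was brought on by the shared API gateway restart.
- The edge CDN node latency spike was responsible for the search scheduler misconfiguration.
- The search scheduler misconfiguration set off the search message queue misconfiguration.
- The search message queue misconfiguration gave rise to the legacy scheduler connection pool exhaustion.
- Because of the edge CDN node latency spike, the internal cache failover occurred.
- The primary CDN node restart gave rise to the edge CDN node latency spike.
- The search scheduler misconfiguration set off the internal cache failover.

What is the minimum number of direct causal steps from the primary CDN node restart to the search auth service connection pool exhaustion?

3

Shortest chain: the primary CDN node restart → the edge CDN node latency spike → the internal cache failover → the search auth service connection pool exhaustion.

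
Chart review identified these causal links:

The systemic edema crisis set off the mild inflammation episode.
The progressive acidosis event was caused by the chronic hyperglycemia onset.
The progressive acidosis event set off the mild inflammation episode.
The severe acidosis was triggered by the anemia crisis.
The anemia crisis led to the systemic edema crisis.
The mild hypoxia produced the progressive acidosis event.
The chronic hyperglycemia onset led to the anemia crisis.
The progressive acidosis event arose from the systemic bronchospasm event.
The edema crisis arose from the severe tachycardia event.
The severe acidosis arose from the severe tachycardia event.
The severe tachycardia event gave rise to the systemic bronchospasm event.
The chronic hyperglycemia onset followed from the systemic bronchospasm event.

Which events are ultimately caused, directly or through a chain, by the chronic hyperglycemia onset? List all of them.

the anemia crisis, the mild inflammation episode, the progressive acidosis event, the severe acidosis, the systemic edema crisis

Direct effects: the anemia crisis, the progressive acidosis event.
2 steps out: the systemic edema crisis, the mild inflammation episode, the severe acidosis.
Not reachable from it: the severe tachycardia event, the edema crisis, the systemic bronchospasm event, the mild hypoxia.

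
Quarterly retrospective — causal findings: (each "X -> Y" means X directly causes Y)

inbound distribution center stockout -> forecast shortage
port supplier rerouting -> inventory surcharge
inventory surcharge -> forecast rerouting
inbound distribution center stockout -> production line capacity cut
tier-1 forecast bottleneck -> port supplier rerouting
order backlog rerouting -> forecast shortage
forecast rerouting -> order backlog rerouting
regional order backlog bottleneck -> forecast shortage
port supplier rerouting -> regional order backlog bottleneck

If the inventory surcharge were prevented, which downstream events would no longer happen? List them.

Downstream of the inventory surcharge: the forecast rerouting, the order backlog rerouting, the forecast shortage.
Of those, still caused via another path: the forecast shortage.
The remainder have no surviving cause.

the forecast rerouting, the order backlog rerouting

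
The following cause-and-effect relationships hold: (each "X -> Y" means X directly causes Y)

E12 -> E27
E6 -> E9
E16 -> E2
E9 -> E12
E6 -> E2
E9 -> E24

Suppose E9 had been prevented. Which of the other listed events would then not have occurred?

E12, E24, E27

Downstream of E9: E12, E24, E27.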